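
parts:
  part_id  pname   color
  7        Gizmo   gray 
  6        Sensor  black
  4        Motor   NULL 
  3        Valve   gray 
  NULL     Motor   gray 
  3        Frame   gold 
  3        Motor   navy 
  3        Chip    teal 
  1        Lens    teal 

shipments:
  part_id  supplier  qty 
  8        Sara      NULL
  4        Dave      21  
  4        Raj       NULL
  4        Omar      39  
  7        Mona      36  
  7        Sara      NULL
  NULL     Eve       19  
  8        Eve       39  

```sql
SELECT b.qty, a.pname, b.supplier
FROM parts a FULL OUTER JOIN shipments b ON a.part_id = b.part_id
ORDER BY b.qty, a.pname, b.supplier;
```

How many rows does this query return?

15

FULL OUTER JOIN keeps every row from both sides; unmatched rows get NULL for the other side's columns.
Matching on a.part_id = b.part_id. A NULL in a compared column never satisfies the condition.
Matched pairs: 5; unmatched a rows kept: 7; unmatched b rows kept: 3.
Total: 5 matched + 10 padded = 15 rows.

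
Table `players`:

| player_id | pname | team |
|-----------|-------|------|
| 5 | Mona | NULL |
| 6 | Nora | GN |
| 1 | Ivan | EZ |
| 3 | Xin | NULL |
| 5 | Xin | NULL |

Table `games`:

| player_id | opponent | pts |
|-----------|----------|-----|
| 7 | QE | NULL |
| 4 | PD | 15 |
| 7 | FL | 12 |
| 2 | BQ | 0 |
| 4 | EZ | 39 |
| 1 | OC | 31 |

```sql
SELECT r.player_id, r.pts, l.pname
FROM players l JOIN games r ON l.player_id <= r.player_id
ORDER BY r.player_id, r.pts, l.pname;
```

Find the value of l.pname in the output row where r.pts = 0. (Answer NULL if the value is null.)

Ivan

INNER JOIN keeps only pairs where the ON condition holds.
Matching on l.player_id <= r.player_id.
- l[0] player_id=5 → 2 match(es) in r → 2 row(s).
- l[1] player_id=6 → 2 match(es) in r → 2 row(s).
- l[2] player_id=1 → 6 match(es) in r → 6 row(s).
- l[3] player_id=3 → 4 match(es) in r → 4 row(s).
- l[4] player_id=5 → 2 match(es) in r → 2 row(s).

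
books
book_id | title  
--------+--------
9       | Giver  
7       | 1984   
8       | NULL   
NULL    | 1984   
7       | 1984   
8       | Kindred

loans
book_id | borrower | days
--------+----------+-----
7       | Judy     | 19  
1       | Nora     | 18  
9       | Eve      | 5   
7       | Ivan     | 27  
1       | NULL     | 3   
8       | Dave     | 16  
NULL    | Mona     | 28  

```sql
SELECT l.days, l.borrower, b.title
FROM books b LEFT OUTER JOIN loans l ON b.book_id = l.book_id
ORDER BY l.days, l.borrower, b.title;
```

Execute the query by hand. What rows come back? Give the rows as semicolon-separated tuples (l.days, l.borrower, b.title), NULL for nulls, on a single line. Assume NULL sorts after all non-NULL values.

LEFT JOIN keeps every row from `books`; unmatched rows get NULL for `loans`'s columns.
Matching on b.book_id = l.book_id. A NULL in a compared column never satisfies the condition.
- b row (book_id=9): matches 1 l row(s) → 1 output row(s).
- b row (book_id=7): matches 2 l row(s) → 2 output row(s).
- b row (book_id=8): matches 1 l row(s) → 1 output row(s).
- b row (book_id=NULL): no match → kept, l columns NULL.
- b row (book_id=7): matches 2 l row(s) → 2 output row(s).
- b row (book_id=8): matches 1 l row(s) → 1 output row(s).
After projecting and ordering:
l.days | l.borrower | b.title
5 | Eve | Giver
16 | Dave | Kindred
16 | Dave | NULL
19 | Judy | 1984
19 | Judy | 1984
27 | Ivan | 1984
27 | Ivan | 1984
NULL | NULL | 1984

(5, Eve, Giver); (16, Dave, Kindred); (16, Dave, NULL); (19, Judy, 1984); (19, Judy, 1984); (27, Ivan, 1984); (27, Ivan, 1984); (NULL, NULL, 1984)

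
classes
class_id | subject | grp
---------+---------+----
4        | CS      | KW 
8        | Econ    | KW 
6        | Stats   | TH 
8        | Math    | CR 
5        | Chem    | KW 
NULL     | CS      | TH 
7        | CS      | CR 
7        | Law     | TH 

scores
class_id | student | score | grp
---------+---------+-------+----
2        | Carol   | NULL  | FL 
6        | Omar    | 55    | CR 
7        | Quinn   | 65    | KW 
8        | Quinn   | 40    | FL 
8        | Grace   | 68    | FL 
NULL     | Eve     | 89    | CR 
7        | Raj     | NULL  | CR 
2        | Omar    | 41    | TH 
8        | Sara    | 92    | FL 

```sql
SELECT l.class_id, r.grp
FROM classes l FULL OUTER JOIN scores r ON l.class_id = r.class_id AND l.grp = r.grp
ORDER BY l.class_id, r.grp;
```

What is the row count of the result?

FULL OUTER JOIN keeps every row from both sides; unmatched rows get NULL for the other side's columns.
Matching on l.class_id = r.class_id AND l.grp = r.grp. A NULL in a compared column never satisfies the condition.
- l[0] class_id=4, grp=KW → no match; kept with NULLs on the r side.
- l[1] class_id=8, grp=KW → no match; kept with NULLs on the r side.
- l[2] class_id=6, grp=TH → no match; kept with NULLs on the r side.
- l[3] class_id=8, grp=CR → no match; kept with NULLs on the r side.
- l[4] class_id=5, grp=KW → no match; kept with NULLs on the r side.
- l[5] class_id=NULL, grp=TH → no match; kept with NULLs on the r side.
- l[6] class_id=7, grp=CR → 1 match(es) in r → 1 row(s).
- l[7] class_id=7, grp=TH → no match; kept with NULLs on the r side.
- plus 8 unmatched r row(s), each kept with NULL l columns.
Total: 1 matched + 15 padded = 16 rows.

16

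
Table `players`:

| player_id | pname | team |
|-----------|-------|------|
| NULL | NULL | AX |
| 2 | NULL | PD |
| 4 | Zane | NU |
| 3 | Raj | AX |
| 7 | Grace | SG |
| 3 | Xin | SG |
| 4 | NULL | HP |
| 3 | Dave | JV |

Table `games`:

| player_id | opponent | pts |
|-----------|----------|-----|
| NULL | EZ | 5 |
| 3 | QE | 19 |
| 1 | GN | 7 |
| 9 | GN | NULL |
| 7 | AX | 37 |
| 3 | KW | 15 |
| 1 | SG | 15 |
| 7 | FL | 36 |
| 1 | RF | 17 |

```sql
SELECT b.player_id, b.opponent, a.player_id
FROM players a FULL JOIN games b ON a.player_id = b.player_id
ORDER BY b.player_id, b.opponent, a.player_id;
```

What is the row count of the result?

FULL OUTER JOIN keeps every row from both sides; unmatched rows get NULL for the other side's columns.
Matching on a.player_id = b.player_id. A NULL in a compared column never satisfies the condition.
Matched pairs: 8; unmatched a rows kept: 4; unmatched b rows kept: 5.
Total: 8 matched + 9 padded = 17 rows.

17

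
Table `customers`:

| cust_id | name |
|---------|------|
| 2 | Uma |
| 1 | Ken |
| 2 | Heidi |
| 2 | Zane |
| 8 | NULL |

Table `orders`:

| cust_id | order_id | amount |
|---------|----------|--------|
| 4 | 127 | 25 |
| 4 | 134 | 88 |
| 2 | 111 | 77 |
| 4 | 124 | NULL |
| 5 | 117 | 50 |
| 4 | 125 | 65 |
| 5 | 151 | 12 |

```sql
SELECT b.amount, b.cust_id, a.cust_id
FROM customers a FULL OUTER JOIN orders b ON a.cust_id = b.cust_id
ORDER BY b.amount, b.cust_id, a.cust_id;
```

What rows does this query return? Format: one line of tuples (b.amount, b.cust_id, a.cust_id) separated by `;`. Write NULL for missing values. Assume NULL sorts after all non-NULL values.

(12, 5, NULL); (25, 4, NULL); (50, 5, NULL); (65, 4, NULL); (77, 2, 2); (77, 2, 2); (77, 2, 2); (88, 4, NULL); (NULL, 4, NULL); (NULL, NULL, 1); (NULL, NULL, 8)

FULL OUTER JOIN keeps every row from both sides; unmatched rows get NULL for the other side's columns.
Matching on a.cust_id = b.cust_id.
Matched pairs: 3; unmatched a rows kept: 2; unmatched b rows kept: 6.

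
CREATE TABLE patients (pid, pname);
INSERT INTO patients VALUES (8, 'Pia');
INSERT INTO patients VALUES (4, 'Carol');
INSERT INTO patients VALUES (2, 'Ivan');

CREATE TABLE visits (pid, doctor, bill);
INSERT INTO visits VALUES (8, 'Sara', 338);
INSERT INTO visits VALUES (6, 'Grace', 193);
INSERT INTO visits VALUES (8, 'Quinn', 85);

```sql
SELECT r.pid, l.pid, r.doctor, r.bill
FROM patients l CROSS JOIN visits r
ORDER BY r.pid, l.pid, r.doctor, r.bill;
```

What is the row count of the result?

9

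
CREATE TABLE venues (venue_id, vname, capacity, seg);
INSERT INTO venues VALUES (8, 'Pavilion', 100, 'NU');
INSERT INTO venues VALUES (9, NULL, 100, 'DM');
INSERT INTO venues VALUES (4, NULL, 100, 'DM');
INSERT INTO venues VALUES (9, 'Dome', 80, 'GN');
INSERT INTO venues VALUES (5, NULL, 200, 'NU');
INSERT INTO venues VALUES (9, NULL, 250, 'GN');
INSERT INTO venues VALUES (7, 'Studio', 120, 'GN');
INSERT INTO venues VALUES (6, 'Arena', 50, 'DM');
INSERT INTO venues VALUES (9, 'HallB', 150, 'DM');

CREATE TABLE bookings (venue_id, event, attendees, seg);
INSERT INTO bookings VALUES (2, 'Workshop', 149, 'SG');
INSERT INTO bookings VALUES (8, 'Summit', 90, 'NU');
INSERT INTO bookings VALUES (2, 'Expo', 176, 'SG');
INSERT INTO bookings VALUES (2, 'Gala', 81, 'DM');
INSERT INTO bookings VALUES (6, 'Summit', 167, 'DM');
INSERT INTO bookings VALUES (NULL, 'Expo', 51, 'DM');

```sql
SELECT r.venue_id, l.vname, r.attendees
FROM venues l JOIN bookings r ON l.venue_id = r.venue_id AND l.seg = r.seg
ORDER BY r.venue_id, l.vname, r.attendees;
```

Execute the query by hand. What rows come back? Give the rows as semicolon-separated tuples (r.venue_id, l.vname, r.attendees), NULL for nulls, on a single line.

INNER JOIN keeps only pairs where the ON condition holds.
Matching on l.venue_id = r.venue_id AND l.seg = r.seg. A NULL in a compared column never satisfies the condition.
Matched pairs: 2.

(6, Arena, 167); (8, Pavilion, 90)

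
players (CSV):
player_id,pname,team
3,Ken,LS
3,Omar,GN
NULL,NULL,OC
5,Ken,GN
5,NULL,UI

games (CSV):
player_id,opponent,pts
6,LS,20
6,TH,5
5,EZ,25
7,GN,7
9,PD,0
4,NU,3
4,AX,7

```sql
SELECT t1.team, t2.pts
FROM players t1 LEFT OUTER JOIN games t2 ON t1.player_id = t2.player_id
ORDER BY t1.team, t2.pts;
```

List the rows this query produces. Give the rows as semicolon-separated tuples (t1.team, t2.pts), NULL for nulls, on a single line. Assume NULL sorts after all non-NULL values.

(GN, 25); (GN, NULL); (LS, NULL); (OC, NULL); (UI, 25)

LEFT JOIN keeps every row from `players`; unmatched rows get NULL for `games`'s columns.
Matching on t1.player_id = t2.player_id. A NULL in a compared column never satisfies the condition.
- t1 (player_id=3) has no partner → padded with NULL.
- t1 (player_id=3) has no partner → padded with NULL.
- t1 (player_id=NULL) has no partner → padded with NULL.
- t1 (player_id=5) pairs with 1 row(s) of t2.
- t1 (player_id=5) pairs with 1 row(s) of t2.
After projecting and ordering:
t1.team | t2.pts
GN | 25
GN | NULL
LS | NULL
OC | NULL
UI | 25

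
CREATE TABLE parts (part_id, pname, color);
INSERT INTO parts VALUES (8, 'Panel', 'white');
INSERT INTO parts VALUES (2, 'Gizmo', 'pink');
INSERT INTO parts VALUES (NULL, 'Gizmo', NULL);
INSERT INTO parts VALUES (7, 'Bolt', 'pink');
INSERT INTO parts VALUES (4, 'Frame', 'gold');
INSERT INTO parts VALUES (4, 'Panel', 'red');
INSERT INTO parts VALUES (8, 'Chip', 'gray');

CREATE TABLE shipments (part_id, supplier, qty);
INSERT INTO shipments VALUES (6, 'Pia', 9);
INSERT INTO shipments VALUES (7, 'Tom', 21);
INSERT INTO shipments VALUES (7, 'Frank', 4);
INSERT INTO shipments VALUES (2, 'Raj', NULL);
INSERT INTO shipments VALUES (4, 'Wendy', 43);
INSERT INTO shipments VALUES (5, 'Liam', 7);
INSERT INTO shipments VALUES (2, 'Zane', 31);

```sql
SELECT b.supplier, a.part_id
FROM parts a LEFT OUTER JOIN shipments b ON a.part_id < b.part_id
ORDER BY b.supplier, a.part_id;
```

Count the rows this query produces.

17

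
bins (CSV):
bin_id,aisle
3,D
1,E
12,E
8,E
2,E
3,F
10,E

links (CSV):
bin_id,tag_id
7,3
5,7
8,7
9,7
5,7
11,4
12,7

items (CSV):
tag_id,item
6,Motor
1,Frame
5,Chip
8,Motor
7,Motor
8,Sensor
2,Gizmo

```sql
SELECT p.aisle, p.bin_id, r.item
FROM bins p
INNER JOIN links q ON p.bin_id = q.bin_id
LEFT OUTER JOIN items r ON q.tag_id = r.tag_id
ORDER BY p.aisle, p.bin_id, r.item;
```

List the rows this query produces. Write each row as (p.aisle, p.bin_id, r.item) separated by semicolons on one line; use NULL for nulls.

Evaluate left to right. First `bins p INNER JOIN links q` on bin_id: 2 row(s).
Then LEFT JOIN `items r` on tag_id: each of those 2 rows is kept; rows whose q.tag_id has no match in r get NULL for r's columns.

(E, 8, Motor); (E, 12, Motor)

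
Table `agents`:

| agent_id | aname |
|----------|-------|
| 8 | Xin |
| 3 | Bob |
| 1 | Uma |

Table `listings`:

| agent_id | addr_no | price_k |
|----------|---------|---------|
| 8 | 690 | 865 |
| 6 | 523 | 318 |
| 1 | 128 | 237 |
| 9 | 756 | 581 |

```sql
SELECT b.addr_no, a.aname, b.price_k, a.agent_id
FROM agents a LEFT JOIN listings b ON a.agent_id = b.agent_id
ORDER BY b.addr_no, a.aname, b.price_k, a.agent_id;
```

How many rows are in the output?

3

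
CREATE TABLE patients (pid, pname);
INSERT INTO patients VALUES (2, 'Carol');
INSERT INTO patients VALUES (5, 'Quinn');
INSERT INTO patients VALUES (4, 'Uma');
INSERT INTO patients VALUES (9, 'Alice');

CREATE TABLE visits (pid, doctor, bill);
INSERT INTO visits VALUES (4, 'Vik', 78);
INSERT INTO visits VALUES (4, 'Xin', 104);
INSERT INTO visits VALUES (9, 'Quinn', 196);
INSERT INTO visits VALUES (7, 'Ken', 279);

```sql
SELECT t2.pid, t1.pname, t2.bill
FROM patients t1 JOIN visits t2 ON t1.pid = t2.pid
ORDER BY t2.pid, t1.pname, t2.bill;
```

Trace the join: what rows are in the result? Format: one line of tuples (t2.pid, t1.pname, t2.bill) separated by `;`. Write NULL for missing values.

(4, Uma, 78); (4, Uma, 104); (9, Alice, 196)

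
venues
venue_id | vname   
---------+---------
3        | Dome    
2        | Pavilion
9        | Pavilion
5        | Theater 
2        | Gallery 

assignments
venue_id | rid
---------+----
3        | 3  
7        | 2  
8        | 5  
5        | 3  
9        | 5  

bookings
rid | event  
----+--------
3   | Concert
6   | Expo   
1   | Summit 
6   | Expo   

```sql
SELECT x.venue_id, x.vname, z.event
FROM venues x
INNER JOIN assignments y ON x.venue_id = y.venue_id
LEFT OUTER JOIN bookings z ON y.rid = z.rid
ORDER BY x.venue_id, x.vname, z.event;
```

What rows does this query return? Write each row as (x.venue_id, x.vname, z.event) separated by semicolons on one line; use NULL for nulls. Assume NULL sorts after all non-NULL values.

(3, Dome, Concert); (5, Theater, Concert); (9, Pavilion, NULL)

Joins associate left-to-right: venues INNER JOIN assignments on venue_id gives 3 intermediate row(s).
Then LEFT JOIN `bookings z` on rid: each of those 3 rows is kept; rows whose y.rid has no match in z get NULL for z's columns.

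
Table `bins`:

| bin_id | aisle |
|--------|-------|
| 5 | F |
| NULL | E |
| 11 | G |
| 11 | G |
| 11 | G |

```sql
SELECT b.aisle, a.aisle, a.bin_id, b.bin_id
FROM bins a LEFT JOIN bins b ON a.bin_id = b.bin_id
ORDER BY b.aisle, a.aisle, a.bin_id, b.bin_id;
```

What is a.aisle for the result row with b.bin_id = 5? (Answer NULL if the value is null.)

F

LEFT JOIN keeps every row from `bins a`; unmatched rows get NULL for `bins b`'s columns.
Matching on a.bin_id = b.bin_id. A NULL in a compared column never satisfies the condition.
- a[0] bin_id=5 → 1 match(es) in b → 1 row(s).
- a[1] bin_id=NULL → no match; kept with NULLs on the b side.
- a[2] bin_id=11 → 3 match(es) in b → 3 row(s).
- a[3] bin_id=11 → 3 match(es) in b → 3 row(s).
- a[4] bin_id=11 → 3 match(es) in b → 3 row(s).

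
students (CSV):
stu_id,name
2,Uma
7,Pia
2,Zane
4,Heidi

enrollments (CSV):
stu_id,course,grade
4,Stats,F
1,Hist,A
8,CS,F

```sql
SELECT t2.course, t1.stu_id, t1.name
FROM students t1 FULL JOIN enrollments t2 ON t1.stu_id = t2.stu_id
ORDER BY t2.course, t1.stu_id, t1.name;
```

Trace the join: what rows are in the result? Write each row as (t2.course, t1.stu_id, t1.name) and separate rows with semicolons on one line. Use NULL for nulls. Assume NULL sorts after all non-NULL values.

FULL OUTER JOIN keeps every row from both sides; unmatched rows get NULL for the other side's columns.
Matching on t1.stu_id = t2.stu_id.
Matched pairs: 1; unmatched t1 rows kept: 3; unmatched t2 rows kept: 2.

(CS, NULL, NULL); (Hist, NULL, NULL); (Stats, 4, Heidi); (NULL, 2, Uma); (NULL, 2, Zane); (NULL, 7, Pia)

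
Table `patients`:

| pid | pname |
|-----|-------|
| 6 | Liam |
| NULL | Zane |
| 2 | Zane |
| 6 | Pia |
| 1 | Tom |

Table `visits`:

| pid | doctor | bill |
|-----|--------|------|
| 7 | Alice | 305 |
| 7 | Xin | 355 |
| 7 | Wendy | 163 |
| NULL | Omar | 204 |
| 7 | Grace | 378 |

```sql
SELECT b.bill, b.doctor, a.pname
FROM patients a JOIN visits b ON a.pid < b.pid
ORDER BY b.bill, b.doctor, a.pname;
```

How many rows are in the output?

INNER JOIN keeps only pairs where the ON condition holds.
Matching on a.pid < b.pid. A NULL in a compared column never satisfies the condition.
- a row (pid=6): matches 4 b row(s) → 4 output row(s).
- a row (pid=NULL): no match → dropped.
- a row (pid=2): matches 4 b row(s) → 4 output row(s).
- a row (pid=6): matches 4 b row(s) → 4 output row(s).
- a row (pid=1): matches 4 b row(s) → 4 output row(s).
Total: 16 rows.

16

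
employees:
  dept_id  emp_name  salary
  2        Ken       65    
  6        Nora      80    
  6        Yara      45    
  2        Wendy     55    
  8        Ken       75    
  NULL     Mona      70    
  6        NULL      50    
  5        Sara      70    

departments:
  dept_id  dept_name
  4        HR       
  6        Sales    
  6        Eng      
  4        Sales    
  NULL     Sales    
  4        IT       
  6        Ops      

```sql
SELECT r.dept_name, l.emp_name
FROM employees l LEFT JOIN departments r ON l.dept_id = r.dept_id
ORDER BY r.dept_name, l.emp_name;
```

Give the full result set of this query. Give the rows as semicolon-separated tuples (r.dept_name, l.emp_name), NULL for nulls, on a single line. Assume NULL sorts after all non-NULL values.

LEFT JOIN keeps every row from `employees`; unmatched rows get NULL for `departments`'s columns.
Matching on l.dept_id = r.dept_id. A NULL in a compared column never satisfies the condition.
Matched pairs: 9; unmatched l rows kept: 5.

(Eng, Nora); (Eng, Yara); (Eng, NULL); (Ops, Nora); (Ops, Yara); (Ops, NULL); (Sales, Nora); (Sales, Yara); (Sales, NULL); (NULL, Ken); (NULL, Ken); (NULL, Mona); (NULL, Sara); (NULL, Wendy)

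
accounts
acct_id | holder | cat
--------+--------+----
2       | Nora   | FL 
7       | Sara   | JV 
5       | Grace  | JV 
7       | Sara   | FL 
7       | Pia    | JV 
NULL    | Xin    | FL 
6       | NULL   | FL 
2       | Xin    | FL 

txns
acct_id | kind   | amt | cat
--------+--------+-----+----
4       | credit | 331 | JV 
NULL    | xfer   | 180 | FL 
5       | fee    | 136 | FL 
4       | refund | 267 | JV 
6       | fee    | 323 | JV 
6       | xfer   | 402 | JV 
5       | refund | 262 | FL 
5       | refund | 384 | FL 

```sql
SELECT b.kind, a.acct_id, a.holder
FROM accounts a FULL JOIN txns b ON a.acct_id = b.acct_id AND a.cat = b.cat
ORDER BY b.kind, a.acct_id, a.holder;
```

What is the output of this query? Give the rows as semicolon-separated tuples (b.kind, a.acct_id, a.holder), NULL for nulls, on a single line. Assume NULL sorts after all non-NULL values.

(credit, NULL, NULL); (fee, NULL, NULL); (fee, NULL, NULL); (refund, NULL, NULL); (refund, NULL, NULL); (refund, NULL, NULL); (xfer, NULL, NULL); (xfer, NULL, NULL); (NULL, 2, Nora); (NULL, 2, Xin); (NULL, 5, Grace); (NULL, 6, NULL); (NULL, 7, Pia); (NULL, 7, Sara); (NULL, 7, Sara); (NULL, NULL, Xin)

FULL OUTER JOIN keeps every row from both sides; unmatched rows get NULL for the other side's columns.
Matching on a.acct_id = b.acct_id AND a.cat = b.cat. A NULL in a compared column never satisfies the condition.
- a (acct_id=2, cat=FL) has no partner → padded with NULL.
- a (acct_id=7, cat=JV) has no partner → padded with NULL.
- a (acct_id=5, cat=JV) has no partner → padded with NULL.
- a (acct_id=7, cat=FL) has no partner → padded with NULL.
- a (acct_id=7, cat=JV) has no partner → padded with NULL.
- a (acct_id=NULL, cat=FL) has no partner → padded with NULL.
- a (acct_id=6, cat=FL) has no partner → padded with NULL.
- a (acct_id=2, cat=FL) has no partner → padded with NULL.
- plus 8 unmatched b row(s), each kept with NULL a columns.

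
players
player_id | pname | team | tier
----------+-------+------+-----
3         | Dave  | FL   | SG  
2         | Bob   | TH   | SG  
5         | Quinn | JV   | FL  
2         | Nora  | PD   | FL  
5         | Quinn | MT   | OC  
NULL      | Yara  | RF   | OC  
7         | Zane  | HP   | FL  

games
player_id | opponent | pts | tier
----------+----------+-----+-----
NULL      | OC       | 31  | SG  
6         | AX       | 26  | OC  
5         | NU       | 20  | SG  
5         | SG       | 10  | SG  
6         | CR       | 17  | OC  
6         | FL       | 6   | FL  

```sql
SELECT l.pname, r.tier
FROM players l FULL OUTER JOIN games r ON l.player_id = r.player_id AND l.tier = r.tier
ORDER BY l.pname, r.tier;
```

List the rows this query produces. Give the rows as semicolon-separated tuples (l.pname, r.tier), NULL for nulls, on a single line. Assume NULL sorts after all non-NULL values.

FULL OUTER JOIN keeps every row from both sides; unmatched rows get NULL for the other side's columns.
Matching on l.player_id = r.player_id AND l.tier = r.tier. A NULL in a compared column never satisfies the condition.
- player_id=3, tier=SG: no r row matches, row kept with r columns NULL.
- player_id=2, tier=SG: no r row matches, row kept with r columns NULL.
- player_id=5, tier=FL: no r row matches, row kept with r columns NULL.
- player_id=2, tier=FL: no r row matches, row kept with r columns NULL.
- player_id=5, tier=OC: no r row matches, row kept with r columns NULL.
- player_id=NULL, tier=OC: no r row matches, row kept with r columns NULL.
- player_id=7, tier=FL: no r row matches, row kept with r columns NULL.
- 6 row(s) from r found no l partner → padded with NULL.

(Bob, NULL); (Dave, NULL); (Nora, NULL); (Quinn, NULL); (Quinn, NULL); (Yara, NULL); (Zane, NULL); (NULL, FL); (NULL, OC); (NULL, OC); (NULL, SG); (NULL, SG); (NULL, SG)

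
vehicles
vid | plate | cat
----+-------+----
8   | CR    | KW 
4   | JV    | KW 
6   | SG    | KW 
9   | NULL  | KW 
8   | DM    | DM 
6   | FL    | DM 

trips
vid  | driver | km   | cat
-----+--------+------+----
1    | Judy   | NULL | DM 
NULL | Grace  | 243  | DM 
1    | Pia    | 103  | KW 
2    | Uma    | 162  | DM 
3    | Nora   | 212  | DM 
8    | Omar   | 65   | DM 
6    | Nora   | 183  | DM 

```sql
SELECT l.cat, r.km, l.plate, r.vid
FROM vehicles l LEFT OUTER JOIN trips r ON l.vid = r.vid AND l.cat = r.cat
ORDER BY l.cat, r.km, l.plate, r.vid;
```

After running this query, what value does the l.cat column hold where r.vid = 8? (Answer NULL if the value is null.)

DM

LEFT JOIN keeps every row from `vehicles`; unmatched rows get NULL for `trips`'s columns.
Matching on l.vid = r.vid AND l.cat = r.cat. A NULL in a compared column never satisfies the condition.
- l row (vid=8, cat=KW): no match → kept, r columns NULL.
- l row (vid=4, cat=KW): no match → kept, r columns NULL.
- l row (vid=6, cat=KW): no match → kept, r columns NULL.
- l row (vid=9, cat=KW): no match → kept, r columns NULL.
- l row (vid=8, cat=DM): matches 1 r row(s) → 1 output row(s).
- l row (vid=6, cat=DM): matches 1 r row(s) → 1 output row(s).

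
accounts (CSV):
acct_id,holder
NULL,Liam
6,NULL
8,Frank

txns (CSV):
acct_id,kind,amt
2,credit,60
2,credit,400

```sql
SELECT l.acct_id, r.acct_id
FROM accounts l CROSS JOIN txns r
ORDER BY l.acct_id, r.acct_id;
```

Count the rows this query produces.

CROSS JOIN pairs every row of `accounts` with every row of `txns`: 3 × 2 = 6 rows.

6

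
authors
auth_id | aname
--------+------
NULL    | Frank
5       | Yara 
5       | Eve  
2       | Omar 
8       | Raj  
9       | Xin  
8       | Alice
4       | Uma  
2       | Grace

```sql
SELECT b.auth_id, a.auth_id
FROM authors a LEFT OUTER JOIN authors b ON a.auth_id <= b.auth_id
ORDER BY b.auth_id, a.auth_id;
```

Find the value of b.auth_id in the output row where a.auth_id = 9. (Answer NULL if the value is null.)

LEFT JOIN keeps every row from `authors a`; unmatched rows get NULL for `authors b`'s columns.
Matching on a.auth_id <= b.auth_id. A NULL in a compared column never satisfies the condition.
Matched pairs: 39; unmatched a rows kept: 1.

9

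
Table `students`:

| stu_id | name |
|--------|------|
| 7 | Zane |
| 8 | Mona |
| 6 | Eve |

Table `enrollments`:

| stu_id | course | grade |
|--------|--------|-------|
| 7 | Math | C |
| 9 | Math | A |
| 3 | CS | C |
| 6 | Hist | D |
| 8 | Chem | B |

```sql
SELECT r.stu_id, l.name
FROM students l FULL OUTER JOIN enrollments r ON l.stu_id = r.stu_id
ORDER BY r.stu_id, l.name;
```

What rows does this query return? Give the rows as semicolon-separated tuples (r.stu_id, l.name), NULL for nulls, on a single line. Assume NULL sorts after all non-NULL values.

FULL OUTER JOIN keeps every row from both sides; unmatched rows get NULL for the other side's columns.
Matching on l.stu_id = r.stu_id.
Matched pairs: 3; unmatched l rows kept: 0; unmatched r rows kept: 2.

(3, NULL); (6, Eve); (7, Zane); (8, Mona); (9, NULL)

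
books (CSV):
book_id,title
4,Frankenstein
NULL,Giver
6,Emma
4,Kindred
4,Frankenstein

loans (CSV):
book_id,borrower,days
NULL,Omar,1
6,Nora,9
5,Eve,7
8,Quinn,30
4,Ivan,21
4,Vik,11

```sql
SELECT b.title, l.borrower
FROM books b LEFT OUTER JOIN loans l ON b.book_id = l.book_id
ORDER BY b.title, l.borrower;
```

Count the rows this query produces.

LEFT JOIN keeps every row from `books`; unmatched rows get NULL for `loans`'s columns.
Matching on b.book_id = l.book_id. A NULL in a compared column never satisfies the condition.
- b (book_id=4) pairs with 2 row(s) of l.
- b (book_id=NULL) has no partner → padded with NULL.
- b (book_id=6) pairs with 1 row(s) of l.
- b (book_id=4) pairs with 2 row(s) of l.
- b (book_id=4) pairs with 2 row(s) of l.
Total: 7 matched + 1 padded = 8 rows.

8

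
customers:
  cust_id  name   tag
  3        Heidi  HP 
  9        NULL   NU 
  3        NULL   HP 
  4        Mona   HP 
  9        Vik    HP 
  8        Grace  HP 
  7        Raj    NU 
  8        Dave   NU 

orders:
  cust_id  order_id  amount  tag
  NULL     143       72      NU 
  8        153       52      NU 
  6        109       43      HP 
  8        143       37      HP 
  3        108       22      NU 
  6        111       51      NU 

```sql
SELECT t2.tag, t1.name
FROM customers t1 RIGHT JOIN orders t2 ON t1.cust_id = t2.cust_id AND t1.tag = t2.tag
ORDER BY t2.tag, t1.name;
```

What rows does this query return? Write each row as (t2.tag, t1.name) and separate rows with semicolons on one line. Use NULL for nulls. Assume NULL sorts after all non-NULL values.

(HP, Grace); (HP, NULL); (NU, Dave); (NU, NULL); (NU, NULL); (NU, NULL)

RIGHT JOIN keeps every row from `orders`; unmatched rows get NULL for `customers`'s columns.
Matching on t1.cust_id = t2.cust_id AND t1.tag = t2.tag. A NULL in a compared column never satisfies the condition.
- cust_id=3, tag=HP: no matching t2 row.
- cust_id=9, tag=NU: no matching t2 row.
- cust_id=3, tag=HP: no matching t2 row.
- cust_id=4, tag=HP: no matching t2 row.
- cust_id=9, tag=HP: no matching t2 row.
- cust_id=8, tag=HP: 1 matching t2 row(s), so 1 row(s) emitted.
- cust_id=7, tag=NU: no matching t2 row.
- cust_id=8, tag=NU: 1 matching t2 row(s), so 1 row(s) emitted.
- 4 row(s) from t2 found no t1 partner → padded with NULL.
After projecting and ordering:
t2.tag | t1.name
HP | Grace
HP | NULL
NU | Dave
NU | NULL
NU | NULL
NU | NULL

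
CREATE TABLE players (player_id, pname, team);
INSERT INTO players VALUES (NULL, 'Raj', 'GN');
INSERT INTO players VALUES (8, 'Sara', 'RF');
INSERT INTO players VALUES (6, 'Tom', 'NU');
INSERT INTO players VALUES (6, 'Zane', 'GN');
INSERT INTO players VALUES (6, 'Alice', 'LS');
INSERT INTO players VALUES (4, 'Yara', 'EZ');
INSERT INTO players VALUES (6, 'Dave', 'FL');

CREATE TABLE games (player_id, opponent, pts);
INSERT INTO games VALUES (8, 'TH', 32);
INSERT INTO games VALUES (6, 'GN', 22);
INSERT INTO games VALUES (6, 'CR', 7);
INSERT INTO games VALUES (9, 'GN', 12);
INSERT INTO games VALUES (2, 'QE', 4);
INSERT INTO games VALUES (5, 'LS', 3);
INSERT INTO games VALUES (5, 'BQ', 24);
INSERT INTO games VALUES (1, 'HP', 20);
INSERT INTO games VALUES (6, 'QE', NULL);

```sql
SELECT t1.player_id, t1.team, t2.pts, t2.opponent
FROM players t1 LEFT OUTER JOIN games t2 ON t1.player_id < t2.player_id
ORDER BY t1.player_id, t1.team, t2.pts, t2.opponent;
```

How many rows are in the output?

17

LEFT JOIN keeps every row from `players`; unmatched rows get NULL for `games`'s columns.
Matching on t1.player_id < t2.player_id. A NULL in a compared column never satisfies the condition.
- t1 (player_id=NULL) has no partner → padded with NULL.
- t1 (player_id=8) pairs with 1 row(s) of t2.
- t1 (player_id=6) pairs with 2 row(s) of t2.
- t1 (player_id=6) pairs with 2 row(s) of t2.
- t1 (player_id=6) pairs with 2 row(s) of t2.
- t1 (player_id=4) pairs with 7 row(s) of t2.
- t1 (player_id=6) pairs with 2 row(s) of t2.
Total: 16 matched + 1 padded = 17 rows.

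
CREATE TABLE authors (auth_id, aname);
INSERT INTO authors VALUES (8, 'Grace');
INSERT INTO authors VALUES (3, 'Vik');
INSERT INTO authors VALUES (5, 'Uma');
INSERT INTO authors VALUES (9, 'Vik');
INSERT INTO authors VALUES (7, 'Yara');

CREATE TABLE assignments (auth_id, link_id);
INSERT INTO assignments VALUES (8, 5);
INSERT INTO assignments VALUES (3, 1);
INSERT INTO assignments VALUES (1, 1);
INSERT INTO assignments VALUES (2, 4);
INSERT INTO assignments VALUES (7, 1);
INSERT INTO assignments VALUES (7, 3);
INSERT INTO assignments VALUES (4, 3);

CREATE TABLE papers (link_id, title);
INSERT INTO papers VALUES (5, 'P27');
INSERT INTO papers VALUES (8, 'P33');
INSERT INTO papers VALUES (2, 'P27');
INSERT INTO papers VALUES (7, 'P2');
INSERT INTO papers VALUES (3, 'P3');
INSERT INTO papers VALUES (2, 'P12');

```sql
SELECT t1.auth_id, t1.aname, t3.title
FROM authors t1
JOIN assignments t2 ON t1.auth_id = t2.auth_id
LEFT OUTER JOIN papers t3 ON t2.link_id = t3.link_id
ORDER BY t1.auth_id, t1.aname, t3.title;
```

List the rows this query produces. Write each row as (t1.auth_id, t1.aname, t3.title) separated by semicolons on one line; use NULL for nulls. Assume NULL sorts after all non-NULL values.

(3, Vik, NULL); (7, Yara, P3); (7, Yara, NULL); (8, Grace, P27)

Joins associate left-to-right: authors INNER JOIN assignments on auth_id gives 4 intermediate row(s).
Then LEFT JOIN `papers t3` on link_id: each of those 4 rows is kept; rows whose t2.link_id has no match in t3 get NULL for t3's columns.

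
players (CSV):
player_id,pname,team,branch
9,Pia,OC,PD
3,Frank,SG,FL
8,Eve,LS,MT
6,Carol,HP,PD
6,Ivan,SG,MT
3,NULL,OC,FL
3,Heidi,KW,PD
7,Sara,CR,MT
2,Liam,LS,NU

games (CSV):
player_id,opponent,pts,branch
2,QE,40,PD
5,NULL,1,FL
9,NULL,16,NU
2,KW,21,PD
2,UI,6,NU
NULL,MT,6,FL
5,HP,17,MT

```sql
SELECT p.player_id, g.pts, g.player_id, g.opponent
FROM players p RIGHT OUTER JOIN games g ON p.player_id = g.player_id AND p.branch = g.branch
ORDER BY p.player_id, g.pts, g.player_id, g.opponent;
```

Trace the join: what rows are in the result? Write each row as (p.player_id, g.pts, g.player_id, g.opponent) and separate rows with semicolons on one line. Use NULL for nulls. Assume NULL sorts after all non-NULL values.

(2, 6, 2, UI); (NULL, 1, 5, NULL); (NULL, 6, NULL, MT); (NULL, 16, 9, NULL); (NULL, 17, 5, HP); (NULL, 21, 2, KW); (NULL, 40, 2, QE)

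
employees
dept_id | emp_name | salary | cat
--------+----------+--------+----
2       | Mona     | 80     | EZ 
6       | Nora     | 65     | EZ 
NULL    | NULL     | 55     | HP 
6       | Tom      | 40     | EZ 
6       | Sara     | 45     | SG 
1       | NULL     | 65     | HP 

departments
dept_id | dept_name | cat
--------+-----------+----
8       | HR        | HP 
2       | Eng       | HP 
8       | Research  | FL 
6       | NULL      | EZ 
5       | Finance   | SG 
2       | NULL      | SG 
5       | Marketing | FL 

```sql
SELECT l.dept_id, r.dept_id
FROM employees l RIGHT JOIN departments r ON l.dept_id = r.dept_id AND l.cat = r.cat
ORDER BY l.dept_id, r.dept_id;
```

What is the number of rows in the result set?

8

RIGHT JOIN keeps every row from `departments`; unmatched rows get NULL for `employees`'s columns.
Matching on l.dept_id = r.dept_id AND l.cat = r.cat. A NULL in a compared column never satisfies the condition.
- l (dept_id=2, cat=EZ) has no partner in r.
- l (dept_id=6, cat=EZ) pairs with 1 row(s) of r.
- l (dept_id=NULL, cat=HP) has no partner in r.
- l (dept_id=6, cat=EZ) pairs with 1 row(s) of r.
- l (dept_id=6, cat=SG) has no partner in r.
- l (dept_id=1, cat=HP) has no partner in r.
- 6 r row(s) had no l match → kept, l columns NULL.
Total: 2 matched + 6 padded = 8 rows.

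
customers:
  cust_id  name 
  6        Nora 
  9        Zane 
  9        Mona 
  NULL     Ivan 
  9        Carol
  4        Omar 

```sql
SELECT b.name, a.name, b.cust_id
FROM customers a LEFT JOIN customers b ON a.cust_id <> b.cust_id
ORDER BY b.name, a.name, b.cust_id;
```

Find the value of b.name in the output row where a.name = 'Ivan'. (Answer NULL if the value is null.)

LEFT JOIN keeps every row from `customers a`; unmatched rows get NULL for `customers b`'s columns.
Matching on a.cust_id <> b.cust_id. A NULL in a compared column never satisfies the condition.
- a (cust_id=6) pairs with 4 row(s) of b.
- a (cust_id=9) pairs with 2 row(s) of b.
- a (cust_id=9) pairs with 2 row(s) of b.
- a (cust_id=NULL) has no partner → padded with NULL.
- a (cust_id=9) pairs with 2 row(s) of b.
- a (cust_id=4) pairs with 4 row(s) of b.

NULL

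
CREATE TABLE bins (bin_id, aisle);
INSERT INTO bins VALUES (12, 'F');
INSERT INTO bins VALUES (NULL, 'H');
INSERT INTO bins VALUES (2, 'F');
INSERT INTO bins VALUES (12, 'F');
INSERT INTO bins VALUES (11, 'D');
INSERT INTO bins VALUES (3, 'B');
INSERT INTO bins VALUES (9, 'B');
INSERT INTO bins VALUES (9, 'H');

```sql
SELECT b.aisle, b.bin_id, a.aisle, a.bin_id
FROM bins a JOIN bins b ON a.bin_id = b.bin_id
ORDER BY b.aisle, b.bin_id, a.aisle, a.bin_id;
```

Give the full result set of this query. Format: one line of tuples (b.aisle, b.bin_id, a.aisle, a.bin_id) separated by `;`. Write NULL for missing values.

INNER JOIN keeps only pairs where the ON condition holds.
Matching on a.bin_id = b.bin_id. A NULL in a compared column never satisfies the condition.
- a row (bin_id=12): matches 2 b row(s) → 2 output row(s).
- a row (bin_id=NULL): no match → dropped.
- a row (bin_id=2): matches 1 b row(s) → 1 output row(s).
- a row (bin_id=12): matches 2 b row(s) → 2 output row(s).
- a row (bin_id=11): matches 1 b row(s) → 1 output row(s).
- a row (bin_id=3): matches 1 b row(s) → 1 output row(s).
- a row (bin_id=9): matches 2 b row(s) → 2 output row(s).
- a row (bin_id=9): matches 2 b row(s) → 2 output row(s).

(B, 3, B, 3); (B, 9, B, 9); (B, 9, H, 9); (D, 11, D, 11); (F, 2, F, 2); (F, 12, F, 12); (F, 12, F, 12); (F, 12, F, 12); (F, 12, F, 12); (H, 9, B, 9); (H, 9, H, 9)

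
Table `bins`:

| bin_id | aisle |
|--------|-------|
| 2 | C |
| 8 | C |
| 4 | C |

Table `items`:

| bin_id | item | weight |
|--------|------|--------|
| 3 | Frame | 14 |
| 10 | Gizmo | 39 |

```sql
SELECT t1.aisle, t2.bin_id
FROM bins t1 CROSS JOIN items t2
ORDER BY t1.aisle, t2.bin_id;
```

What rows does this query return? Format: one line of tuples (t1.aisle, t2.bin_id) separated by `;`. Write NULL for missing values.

CROSS JOIN pairs every row of `bins` with every row of `items`: 3 × 2 = 6 rows.
After projecting and ordering:
t1.aisle | t2.bin_id
C | 3
C | 3
C | 3
C | 10
C | 10
C | 10

(C, 3); (C, 3); (C, 3); (C, 10); (C, 10); (C, 10)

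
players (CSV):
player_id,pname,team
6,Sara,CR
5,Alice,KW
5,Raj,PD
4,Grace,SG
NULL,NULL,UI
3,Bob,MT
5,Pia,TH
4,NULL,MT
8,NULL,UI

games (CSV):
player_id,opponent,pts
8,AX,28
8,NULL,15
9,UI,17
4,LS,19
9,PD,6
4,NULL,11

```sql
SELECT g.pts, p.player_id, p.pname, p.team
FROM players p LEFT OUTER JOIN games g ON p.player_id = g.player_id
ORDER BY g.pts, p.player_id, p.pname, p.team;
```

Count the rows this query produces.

12

LEFT JOIN keeps every row from `players`; unmatched rows get NULL for `games`'s columns.
Matching on p.player_id = g.player_id. A NULL in a compared column never satisfies the condition.
Matched pairs: 6; unmatched p rows kept: 6.
Total: 6 matched + 6 padded = 12 rows.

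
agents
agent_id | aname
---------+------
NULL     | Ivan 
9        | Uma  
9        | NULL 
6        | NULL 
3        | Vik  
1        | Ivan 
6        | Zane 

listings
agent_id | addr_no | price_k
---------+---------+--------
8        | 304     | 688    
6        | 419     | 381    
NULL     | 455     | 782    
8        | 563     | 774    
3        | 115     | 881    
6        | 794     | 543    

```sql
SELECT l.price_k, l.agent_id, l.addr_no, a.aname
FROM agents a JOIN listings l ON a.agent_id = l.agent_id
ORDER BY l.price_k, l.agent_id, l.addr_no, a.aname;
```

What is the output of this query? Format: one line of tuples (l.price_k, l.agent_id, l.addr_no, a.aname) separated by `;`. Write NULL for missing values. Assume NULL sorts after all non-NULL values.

INNER JOIN keeps only pairs where the ON condition holds.
Matching on a.agent_id = l.agent_id. A NULL in a compared column never satisfies the condition.
Matched pairs: 5.

(381, 6, 419, Zane); (381, 6, 419, NULL); (543, 6, 794, Zane); (543, 6, 794, NULL); (881, 3, 115, Vik)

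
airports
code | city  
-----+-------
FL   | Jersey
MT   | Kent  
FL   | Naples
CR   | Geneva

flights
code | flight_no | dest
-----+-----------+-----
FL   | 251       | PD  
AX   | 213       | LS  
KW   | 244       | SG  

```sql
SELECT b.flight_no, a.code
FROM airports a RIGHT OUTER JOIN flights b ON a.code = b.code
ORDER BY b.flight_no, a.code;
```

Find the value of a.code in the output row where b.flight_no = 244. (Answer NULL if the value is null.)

RIGHT JOIN keeps every row from `flights`; unmatched rows get NULL for `airports`'s columns.
Matching on a.code = b.code.
Matched pairs: 2; unmatched b rows kept: 2.

NULL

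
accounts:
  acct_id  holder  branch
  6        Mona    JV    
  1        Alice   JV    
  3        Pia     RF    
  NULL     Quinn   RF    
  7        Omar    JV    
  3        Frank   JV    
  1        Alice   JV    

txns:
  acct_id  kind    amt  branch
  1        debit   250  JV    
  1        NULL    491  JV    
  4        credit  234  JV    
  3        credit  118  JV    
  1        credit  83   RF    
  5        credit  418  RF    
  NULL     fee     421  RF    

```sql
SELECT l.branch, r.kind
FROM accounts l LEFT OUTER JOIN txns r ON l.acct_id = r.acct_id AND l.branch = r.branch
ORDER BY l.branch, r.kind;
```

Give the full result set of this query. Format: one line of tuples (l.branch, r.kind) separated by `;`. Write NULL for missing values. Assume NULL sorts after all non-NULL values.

(JV, credit); (JV, debit); (JV, debit); (JV, NULL); (JV, NULL); (JV, NULL); (JV, NULL); (RF, NULL); (RF, NULL)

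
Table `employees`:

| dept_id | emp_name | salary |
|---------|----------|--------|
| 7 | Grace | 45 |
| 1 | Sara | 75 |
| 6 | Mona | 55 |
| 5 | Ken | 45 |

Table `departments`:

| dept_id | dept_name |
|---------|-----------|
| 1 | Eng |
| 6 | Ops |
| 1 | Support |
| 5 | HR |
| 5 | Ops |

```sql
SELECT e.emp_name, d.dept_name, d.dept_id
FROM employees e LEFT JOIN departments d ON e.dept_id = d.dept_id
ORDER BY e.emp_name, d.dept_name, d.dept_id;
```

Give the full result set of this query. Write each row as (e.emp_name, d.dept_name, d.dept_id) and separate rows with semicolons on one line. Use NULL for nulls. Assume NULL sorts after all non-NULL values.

LEFT JOIN keeps every row from `employees`; unmatched rows get NULL for `departments`'s columns.
Matching on e.dept_id = d.dept_id.
Matched pairs: 5; unmatched e rows kept: 1.

(Grace, NULL, NULL); (Ken, HR, 5); (Ken, Ops, 5); (Mona, Ops, 6); (Sara, Eng, 1); (Sara, Support, 1)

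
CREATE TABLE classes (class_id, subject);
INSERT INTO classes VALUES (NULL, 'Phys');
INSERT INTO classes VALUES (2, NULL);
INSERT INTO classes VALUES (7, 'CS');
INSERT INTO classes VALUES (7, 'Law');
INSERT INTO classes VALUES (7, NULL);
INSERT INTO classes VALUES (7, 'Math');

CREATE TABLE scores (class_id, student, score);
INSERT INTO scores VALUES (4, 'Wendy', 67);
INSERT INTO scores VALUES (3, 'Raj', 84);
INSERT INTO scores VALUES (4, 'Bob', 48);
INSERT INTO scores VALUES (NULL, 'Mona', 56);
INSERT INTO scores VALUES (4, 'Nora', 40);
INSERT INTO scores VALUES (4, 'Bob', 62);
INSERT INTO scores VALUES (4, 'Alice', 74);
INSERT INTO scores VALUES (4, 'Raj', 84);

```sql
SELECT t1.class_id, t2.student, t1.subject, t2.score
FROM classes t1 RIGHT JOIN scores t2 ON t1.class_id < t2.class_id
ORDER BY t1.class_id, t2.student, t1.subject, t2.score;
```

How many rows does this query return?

8

RIGHT JOIN keeps every row from `scores`; unmatched rows get NULL for `classes`'s columns.
Matching on t1.class_id < t2.class_id. A NULL in a compared column never satisfies the condition.
Matched pairs: 7; unmatched t2 rows kept: 1.
Total: 7 matched + 1 padded = 8 rows.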